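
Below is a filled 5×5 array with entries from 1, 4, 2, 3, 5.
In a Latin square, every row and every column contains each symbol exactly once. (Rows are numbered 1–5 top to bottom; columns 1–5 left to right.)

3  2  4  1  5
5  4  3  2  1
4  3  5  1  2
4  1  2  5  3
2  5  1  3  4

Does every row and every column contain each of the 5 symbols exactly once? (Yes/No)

Every row is a permutation, but column 4 contains 1 twice (at rows 1 and 3).

No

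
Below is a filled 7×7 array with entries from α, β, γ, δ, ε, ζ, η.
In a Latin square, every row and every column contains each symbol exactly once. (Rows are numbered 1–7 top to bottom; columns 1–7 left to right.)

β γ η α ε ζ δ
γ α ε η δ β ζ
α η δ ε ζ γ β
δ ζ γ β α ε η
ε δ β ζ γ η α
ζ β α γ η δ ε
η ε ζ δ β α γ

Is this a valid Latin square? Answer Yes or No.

Yes

Each row is a permutation of the 7 symbols, and so is each column.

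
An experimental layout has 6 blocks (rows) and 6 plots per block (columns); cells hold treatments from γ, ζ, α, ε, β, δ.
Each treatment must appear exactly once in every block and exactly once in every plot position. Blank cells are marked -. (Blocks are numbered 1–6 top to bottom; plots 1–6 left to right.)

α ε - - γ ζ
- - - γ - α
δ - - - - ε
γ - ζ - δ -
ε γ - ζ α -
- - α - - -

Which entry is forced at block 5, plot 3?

β

Block 4, plot 6: block 4 has {γ, ζ, δ} and plot 6 has {ζ, α, ε}, leaving only β.
Block 4, plot 2: block 4 has {γ, ζ, β, δ} and plot 2 has {γ, ε}, leaving only α.
Block 4, plot 4: block 4 has {γ, ζ, α, β, δ} and plot 4 has {γ, ζ}, leaving only ε.
Block 5, plot 6: block 5 has {γ, ζ, α, ε} and plot 6 has {ζ, α, ε, β}, leaving only δ.
Block 5 already has {γ, ζ, α, ε, δ} and plot 3 already has {ζ, α}, so block 5, plot 3 must be β.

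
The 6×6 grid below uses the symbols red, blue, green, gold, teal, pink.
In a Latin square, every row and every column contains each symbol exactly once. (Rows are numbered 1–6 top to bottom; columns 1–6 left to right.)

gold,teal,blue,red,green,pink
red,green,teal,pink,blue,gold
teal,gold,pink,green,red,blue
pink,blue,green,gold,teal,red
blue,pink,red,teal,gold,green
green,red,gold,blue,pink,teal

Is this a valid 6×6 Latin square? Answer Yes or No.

Yes

Each row is a permutation of the 6 symbols, and so is each column.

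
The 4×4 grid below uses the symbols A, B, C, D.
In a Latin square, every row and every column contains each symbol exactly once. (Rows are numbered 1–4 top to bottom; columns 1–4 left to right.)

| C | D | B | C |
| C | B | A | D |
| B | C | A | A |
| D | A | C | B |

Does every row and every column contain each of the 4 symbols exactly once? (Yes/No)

No

Row 3 contains A twice (at columns 3 and 4); row 1 is also not a permutation.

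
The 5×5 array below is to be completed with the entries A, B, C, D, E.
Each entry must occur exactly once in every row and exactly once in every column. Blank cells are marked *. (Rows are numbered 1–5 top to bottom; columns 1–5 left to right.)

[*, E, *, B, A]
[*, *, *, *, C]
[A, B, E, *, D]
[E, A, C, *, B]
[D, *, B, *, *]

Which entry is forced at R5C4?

Row 1, column 1: row 1 has {A, B, E} and column 1 has {A, D, E}, leaving only C.
Row 1, column 3: row 1 has {A, B, C, E} and column 3 has {B, C, E}, leaving only D.
Row 2, column 1: row 2 has {C} and column 1 has {A, C, D, E}, leaving only B.
Row 2, column 2: row 2 has {B, C} and column 2 has {A, B, E}, leaving only D.
Row 2, column 3: row 2 has {B, C, D} and column 3 has {B, C, D, E}, leaving only A.
Row 2, column 4: row 2 has {A, B, C, D} and column 4 has {B}, leaving only E.
Row 3, column 4: row 3 has {A, B, D, E} and column 4 has {B, E}, leaving only C.
Row 5 already has {B, D} and column 4 already has {B, C, E}, so row 5, column 4 must be A.

A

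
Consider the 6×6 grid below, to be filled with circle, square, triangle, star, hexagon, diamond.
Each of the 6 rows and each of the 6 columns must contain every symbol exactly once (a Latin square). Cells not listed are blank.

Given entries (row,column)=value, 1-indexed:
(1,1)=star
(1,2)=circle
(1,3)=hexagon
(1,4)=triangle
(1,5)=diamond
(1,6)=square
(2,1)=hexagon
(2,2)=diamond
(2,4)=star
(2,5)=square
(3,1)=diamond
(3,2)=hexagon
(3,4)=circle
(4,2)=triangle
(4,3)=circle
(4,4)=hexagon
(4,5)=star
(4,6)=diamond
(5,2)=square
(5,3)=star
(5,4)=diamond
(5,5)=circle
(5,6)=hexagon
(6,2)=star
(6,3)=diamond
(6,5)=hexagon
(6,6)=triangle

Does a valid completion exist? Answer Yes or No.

No row or column among the givens repeats a symbol, and propagating forced cells runs into no contradiction.
One valid completion exists (for instance, star circle hexagon triangle diamond square / hexagon diamond triangle star square circle / diamond hexagon square circle triangle star / square triangle circle hexagon star diamond / triangle square star diamond circle hexagon / circle star diamond square hexagon triangle).

Yes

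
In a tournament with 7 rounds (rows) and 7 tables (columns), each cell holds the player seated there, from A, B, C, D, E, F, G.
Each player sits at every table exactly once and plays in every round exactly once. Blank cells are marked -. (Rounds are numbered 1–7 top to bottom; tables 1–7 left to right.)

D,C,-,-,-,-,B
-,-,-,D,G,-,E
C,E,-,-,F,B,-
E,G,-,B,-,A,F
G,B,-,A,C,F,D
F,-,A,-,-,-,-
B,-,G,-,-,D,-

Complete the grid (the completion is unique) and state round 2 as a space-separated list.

A F B D G C E

Round 2, table 1: round 2 has {D, E, G} and table 1 has {B, C, D, E, F, G}, leaving only A.
Round 2, table 2: round 2 has {A, D, E, G} and table 2 has {B, C, E, G}, leaving only F.
Round 2, table 6: round 2 has {A, D, E, F, G} and table 6 has {A, B, D, F}, leaving only C.
Round 2, table 3: round 2 has {A, C, D, E, F, G} and table 3 has {A, G}, leaving only B.
So round 2 reads: A F B D G C E.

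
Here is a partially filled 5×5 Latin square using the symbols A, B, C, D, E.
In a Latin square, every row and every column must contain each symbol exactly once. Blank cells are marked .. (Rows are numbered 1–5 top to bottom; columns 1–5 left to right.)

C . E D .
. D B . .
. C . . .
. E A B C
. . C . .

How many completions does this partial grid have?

3

Row 1, column 2: eliminating its row and column leaves {A, B}.
Row 1, column 5: eliminating its row and column leaves {A, B}.
Row 2, column 1: eliminating its row and column leaves {A, E}.
Row 2, column 4: eliminating its row and column leaves {A, C, E}.
Row 2, column 5: eliminating its row and column leaves {A, E}.
Row 3, column 1: eliminating its row and column leaves {A, B, D, E}.
Row 3, column 3: eliminating its row and column leaves {D}.
Row 3, column 4: eliminating its row and column leaves {A, E}.
Row 3, column 5: eliminating its row and column leaves {A, B, D, E}.
Row 4, column 1: eliminating its row and column leaves {D}.
Row 5, column 1: eliminating its row and column leaves {A, B, D, E}.
Row 5, column 2: eliminating its row and column leaves {A, B}.
Row 5, column 4: eliminating its row and column leaves {A, E}.
Row 5, column 5: eliminating its row and column leaves {A, B, D, E}.
Enumerating the assignments across these blanks that avoid any row or column repeat gives 3 completions.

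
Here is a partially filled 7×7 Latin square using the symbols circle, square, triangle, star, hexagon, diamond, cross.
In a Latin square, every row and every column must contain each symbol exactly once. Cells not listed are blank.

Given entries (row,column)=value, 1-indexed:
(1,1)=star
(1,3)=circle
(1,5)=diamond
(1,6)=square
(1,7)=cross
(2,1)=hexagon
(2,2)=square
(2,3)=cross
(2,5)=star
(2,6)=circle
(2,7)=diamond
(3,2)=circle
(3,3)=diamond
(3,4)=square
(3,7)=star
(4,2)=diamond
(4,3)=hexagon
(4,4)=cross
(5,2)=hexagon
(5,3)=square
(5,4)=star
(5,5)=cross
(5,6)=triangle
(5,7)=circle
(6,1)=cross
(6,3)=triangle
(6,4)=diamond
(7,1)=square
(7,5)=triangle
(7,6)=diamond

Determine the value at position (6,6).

hexagon

Row 1, column 2: row 1 has {circle, square, star, diamond, cross} and column 2 has {circle, square, hexagon, diamond}, leaving only triangle.
Row 1, column 4: row 1 has {circle, square, triangle, star, diamond, cross} and column 4 has {square, star, diamond, cross}, leaving only hexagon.
Row 2, column 4: row 2 has {circle, square, star, hexagon, diamond, cross} and column 4 has {square, star, hexagon, diamond, cross}, leaving only triangle.
Row 3, column 1: row 3 has {circle, square, star, diamond} and column 1 has {square, star, hexagon, cross}, leaving only triangle.
Row 3, column 5: row 3 has {circle, square, triangle, star, diamond} and column 5 has {triangle, star, diamond, cross}, leaving only hexagon.
Row 3, column 6: row 3 has {circle, square, triangle, star, hexagon, diamond} and column 6 has {circle, square, triangle, diamond}, leaving only cross.
Row 4, column 1: row 4 has {hexagon, diamond, cross} and column 1 has {square, triangle, star, hexagon, cross}, leaving only circle.
Row 4, column 5: row 4 has {circle, hexagon, diamond, cross} and column 5 has {triangle, star, hexagon, diamond, cross}, leaving only square.
Row 4, column 6: row 4 has {circle, square, hexagon, diamond, cross} and column 6 has {circle, square, triangle, diamond, cross}, leaving only star.
Row 6 already has {triangle, diamond, cross} and column 6 already has {circle, square, triangle, star, diamond, cross}, so row 6, column 6 must be hexagon.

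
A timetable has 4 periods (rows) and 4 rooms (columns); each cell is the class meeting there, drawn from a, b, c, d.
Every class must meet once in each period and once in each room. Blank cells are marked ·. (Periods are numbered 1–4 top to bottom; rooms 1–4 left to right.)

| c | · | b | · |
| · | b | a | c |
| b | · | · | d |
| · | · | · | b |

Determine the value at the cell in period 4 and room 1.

a

Period 1, room 4: period 1 has {b, c} and room 4 has {b, c, d}, leaving only a.
Period 1, room 2: period 1 has {a, b, c} and room 2 has {b}, leaving only d.
Period 2, room 1: period 2 has {a, b, c} and room 1 has {b, c}, leaving only d.
Period 4 already has {b} and room 1 already has {b, c, d}, so period 4, room 1 must be a.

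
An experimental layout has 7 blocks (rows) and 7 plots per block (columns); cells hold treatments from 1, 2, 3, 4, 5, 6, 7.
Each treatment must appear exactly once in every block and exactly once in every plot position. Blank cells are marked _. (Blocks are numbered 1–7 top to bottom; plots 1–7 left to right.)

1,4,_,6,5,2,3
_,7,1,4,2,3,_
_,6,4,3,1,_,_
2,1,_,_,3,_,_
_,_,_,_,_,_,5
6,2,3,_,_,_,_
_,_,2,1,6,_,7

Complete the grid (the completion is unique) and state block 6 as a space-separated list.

Block 1, plot 3: block 1 has {1, 2, 3, 4, 5, 6} and plot 3 has {1, 2, 3, 4}, leaving only 7.
Block 2, plot 1: block 2 has {1, 2, 3, 4, 7} and plot 1 has {1, 2, 6}, leaving only 5.
Block 2, plot 7: block 2 has {1, 2, 3, 4, 5, 7} and plot 7 has {3, 5, 7}, leaving only 6.
Block 3, plot 1: block 3 has {1, 3, 4, 6} and plot 1 has {1, 2, 5, 6}, leaving only 7.
Block 3, plot 6: block 3 has {1, 3, 4, 6, 7} and plot 6 has {2, 3}, leaving only 5.
Block 3, plot 7: block 3 has {1, 3, 4, 5, 6, 7} and plot 7 has {3, 5, 6, 7}, leaving only 2.
Block 4, plot 7: block 4 has {1, 2, 3} and plot 7 has {2, 3, 5, 6, 7}, leaving only 4.
Block 6, plot 7: block 6 has {2, 3, 6} and plot 7 has {2, 3, 4, 5, 6, 7}, leaving only 1.
Block 5, plot 2: block 5 has {5} and plot 2 has {1, 2, 4, 6, 7}, leaving only 3.
Block 5, plot 1: block 5 has {3, 5} and plot 1 has {1, 2, 5, 6, 7}, leaving only 4.
Block 5, plot 3: block 5 has {3, 4, 5} and plot 3 has {1, 2, 3, 4, 7}, leaving only 6.
Block 4, plot 3: block 4 has {1, 2, 3, 4} and plot 3 has {1, 2, 3, 4, 6, 7}, leaving only 5.
Block 4, plot 4: block 4 has {1, 2, 3, 4, 5} and plot 4 has {1, 3, 4, 6}, leaving only 7.
Block 6, plot 4: block 6 has {1, 2, 3, 6} and plot 4 has {1, 3, 4, 6, 7}, leaving only 5.
Block 4, plot 6: block 4 has {1, 2, 3, 4, 5, 7} and plot 6 has {2, 3, 5}, leaving only 6.
Block 5, plot 4: block 5 has {3, 4, 5, 6} and plot 4 has {1, 3, 4, 5, 6, 7}, leaving only 2.
Block 5, plot 5: block 5 has {2, 3, 4, 5, 6} and plot 5 has {1, 2, 3, 5, 6}, leaving only 7.
Block 6, plot 5: block 6 has {1, 2, 3, 5, 6} and plot 5 has {1, 2, 3, 5, 6, 7}, leaving only 4.
Block 6, plot 6: block 6 has {1, 2, 3, 4, 5, 6} and plot 6 has {2, 3, 5, 6}, leaving only 7.
So block 6 reads: 6 2 3 5 4 7 1.

6 2 3 5 4 7 1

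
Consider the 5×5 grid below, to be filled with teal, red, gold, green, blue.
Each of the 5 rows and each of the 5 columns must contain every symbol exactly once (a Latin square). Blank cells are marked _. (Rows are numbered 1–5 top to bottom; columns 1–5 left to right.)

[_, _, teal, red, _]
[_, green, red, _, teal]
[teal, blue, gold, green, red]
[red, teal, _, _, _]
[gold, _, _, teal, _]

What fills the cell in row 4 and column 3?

Row 1, column 2: row 1 has {teal, red} and column 2 has {teal, green, blue}, leaving only gold.
Row 2, column 1: row 2 has {teal, red, green} and column 1 has {teal, red, gold}, leaving only blue.
Row 1, column 1: row 1 has {teal, red, gold} and column 1 has {teal, red, gold, blue}, leaving only green.
Row 1, column 5: row 1 has {teal, red, gold, green} and column 5 has {teal, red}, leaving only blue.
Row 2, column 4: row 2 has {teal, red, green, blue} and column 4 has {teal, red, green}, leaving only gold.
Row 4, column 4: row 4 has {teal, red} and column 4 has {teal, red, gold, green}, leaving only blue.
Row 4 already has {teal, red, blue} and column 3 already has {teal, red, gold}, so row 4, column 3 must be green.

green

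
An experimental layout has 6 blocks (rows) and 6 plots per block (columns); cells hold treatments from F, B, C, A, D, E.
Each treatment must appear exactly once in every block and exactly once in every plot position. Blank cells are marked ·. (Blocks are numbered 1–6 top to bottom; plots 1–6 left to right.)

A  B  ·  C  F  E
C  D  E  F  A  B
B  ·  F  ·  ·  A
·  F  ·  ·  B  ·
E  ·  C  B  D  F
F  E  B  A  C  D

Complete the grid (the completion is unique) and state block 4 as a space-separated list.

Block 4, plot 1: block 4 has {F, B} and plot 1 has {F, B, C, A, E}, leaving only D.
Block 4, plot 3: block 4 has {F, B, D} and plot 3 has {F, B, C, E}, leaving only A.
Block 4, plot 4: block 4 has {F, B, A, D} and plot 4 has {F, B, C, A}, leaving only E.
Block 4, plot 6: block 4 has {F, B, A, D, E} and plot 6 has {F, B, A, D, E}, leaving only C.
So block 4 reads: D F A E B C.

D F A E B C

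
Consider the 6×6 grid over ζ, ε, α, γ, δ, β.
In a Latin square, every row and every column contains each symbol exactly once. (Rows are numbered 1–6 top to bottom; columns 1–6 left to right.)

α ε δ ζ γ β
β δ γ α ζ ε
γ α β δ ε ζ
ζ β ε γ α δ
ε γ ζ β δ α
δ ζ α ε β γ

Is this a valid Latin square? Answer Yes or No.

Yes

Each row is a permutation of the 6 symbols, and so is each column.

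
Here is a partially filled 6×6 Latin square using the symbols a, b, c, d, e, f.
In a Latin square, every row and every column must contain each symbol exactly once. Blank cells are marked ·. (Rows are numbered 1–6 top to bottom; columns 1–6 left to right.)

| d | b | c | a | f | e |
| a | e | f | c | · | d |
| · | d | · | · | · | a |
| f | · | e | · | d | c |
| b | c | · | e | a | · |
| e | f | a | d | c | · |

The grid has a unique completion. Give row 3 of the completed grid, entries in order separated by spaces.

c d b f e a

Row 3, column 1: row 3 has {a, d} and column 1 has {a, b, d, e, f}, leaving only c.
Row 3, column 3: row 3 has {a, c, d} and column 3 has {a, c, e, f}, leaving only b.
Row 3, column 4: row 3 has {a, b, c, d} and column 4 has {a, c, d, e}, leaving only f.
Row 3, column 5: row 3 has {a, b, c, d, f} and column 5 has {a, c, d, f}, leaving only e.
So row 3 reads: c d b f e a.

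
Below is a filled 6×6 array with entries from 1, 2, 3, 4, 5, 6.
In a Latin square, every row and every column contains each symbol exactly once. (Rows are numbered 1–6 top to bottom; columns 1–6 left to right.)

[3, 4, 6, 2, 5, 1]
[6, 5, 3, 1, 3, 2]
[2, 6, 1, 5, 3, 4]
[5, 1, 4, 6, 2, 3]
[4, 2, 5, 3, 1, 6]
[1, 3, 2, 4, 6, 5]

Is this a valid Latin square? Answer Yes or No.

No

Row 2 contains 3 twice (at columns 3 and 5), so it is not a permutation.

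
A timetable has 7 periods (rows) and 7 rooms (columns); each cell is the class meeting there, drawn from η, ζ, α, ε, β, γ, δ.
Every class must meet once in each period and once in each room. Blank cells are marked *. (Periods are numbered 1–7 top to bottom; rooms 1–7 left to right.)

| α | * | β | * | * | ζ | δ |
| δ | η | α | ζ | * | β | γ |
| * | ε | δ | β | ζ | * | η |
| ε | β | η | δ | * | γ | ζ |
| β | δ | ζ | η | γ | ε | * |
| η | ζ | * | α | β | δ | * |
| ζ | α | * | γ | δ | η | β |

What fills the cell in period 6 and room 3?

Period 1, room 2: period 1 has {ζ, α, β, δ} and room 2 has {η, ζ, α, ε, β, δ}, leaving only γ.
Period 1, room 4: period 1 has {ζ, α, β, γ, δ} and room 4 has {η, ζ, α, β, γ, δ}, leaving only ε.
Period 1, room 5: period 1 has {ζ, α, ε, β, γ, δ} and room 5 has {ζ, β, γ, δ}, leaving only η.
Period 2, room 5: period 2 has {η, ζ, α, β, γ, δ} and room 5 has {η, ζ, β, γ, δ}, leaving only ε.
Period 3, room 1: period 3 has {η, ζ, ε, β, δ} and room 1 has {η, ζ, α, ε, β, δ}, leaving only γ.
Period 3, room 6: period 3 has {η, ζ, ε, β, γ, δ} and room 6 has {η, ζ, ε, β, γ, δ}, leaving only α.
Period 4, room 5: period 4 has {η, ζ, ε, β, γ, δ} and room 5 has {η, ζ, ε, β, γ, δ}, leaving only α.
Period 5, room 7: period 5 has {η, ζ, ε, β, γ, δ} and room 7 has {η, ζ, β, γ, δ}, leaving only α.
Period 6, room 7: period 6 has {η, ζ, α, β, δ} and room 7 has {η, ζ, α, β, γ, δ}, leaving only ε.
Period 6 already has {η, ζ, α, ε, β, δ} and room 3 already has {η, ζ, α, β, δ}, so period 6, room 3 must be γ.

γ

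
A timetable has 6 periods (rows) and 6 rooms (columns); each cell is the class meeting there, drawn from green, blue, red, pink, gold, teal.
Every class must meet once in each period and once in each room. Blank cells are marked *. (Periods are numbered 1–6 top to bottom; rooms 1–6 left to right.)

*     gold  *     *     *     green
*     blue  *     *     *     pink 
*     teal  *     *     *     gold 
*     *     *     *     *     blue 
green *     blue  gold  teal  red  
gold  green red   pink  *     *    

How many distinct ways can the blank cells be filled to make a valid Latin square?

Period 1, room 1: eliminating its period and room leaves {blue, red, pink, teal}.
Period 1, room 3: eliminating its period and room leaves {pink, teal}.
Period 1, room 4: eliminating its period and room leaves {blue, red, teal}.
Period 1, room 5: eliminating its period and room leaves {blue, red, pink}.
Period 2, room 1: eliminating its period and room leaves {red, teal}.
Period 2, room 3: eliminating its period and room leaves {green, gold, teal}.
Period 2, room 4: eliminating its period and room leaves {green, red, teal}.
Period 2, room 5: eliminating its period and room leaves {green, red, gold}.
Period 3, room 1: eliminating its period and room leaves {blue, red, pink}.
Period 3, room 3: eliminating its period and room leaves {green, pink}.
Period 3, room 4: eliminating its period and room leaves {green, blue, red}.
Period 3, room 5: eliminating its period and room leaves {green, blue, red, pink}.
Period 4, room 1: eliminating its period and room leaves {red, pink, teal}.
Period 4, room 2: eliminating its period and room leaves {red, pink}.
Period 4, room 3: eliminating its period and room leaves {green, pink, gold, teal}.
Period 4, room 4: eliminating its period and room leaves {green, red, teal}.
Period 4, room 5: eliminating its period and room leaves {green, red, pink, gold}.
Period 5, room 2: eliminating its period and room leaves {pink}.
Period 6, room 5: eliminating its period and room leaves {blue}.
Period 6, room 6: eliminating its period and room leaves {teal}.
Enumerating the assignments across these blanks that avoid any period or room repeat gives 10 completions.

10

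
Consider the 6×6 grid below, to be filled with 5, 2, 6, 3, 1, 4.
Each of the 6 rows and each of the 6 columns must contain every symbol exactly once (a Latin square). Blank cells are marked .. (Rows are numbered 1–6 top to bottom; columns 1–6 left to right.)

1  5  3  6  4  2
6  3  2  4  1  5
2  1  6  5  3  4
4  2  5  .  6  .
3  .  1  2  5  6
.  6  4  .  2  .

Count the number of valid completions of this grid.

Row 4, column 4: eliminating its row and column leaves {3, 1}.
Row 4, column 6: eliminating its row and column leaves {3, 1}.
Row 5, column 2: eliminating its row and column leaves {4}.
Row 6, column 1: eliminating its row and column leaves {5}.
Row 6, column 4: eliminating its row and column leaves {3, 1}.
Row 6, column 6: eliminating its row and column leaves {3, 1}.
Enumerating the assignments across these blanks that avoid any row or column repeat gives 2 completions.

2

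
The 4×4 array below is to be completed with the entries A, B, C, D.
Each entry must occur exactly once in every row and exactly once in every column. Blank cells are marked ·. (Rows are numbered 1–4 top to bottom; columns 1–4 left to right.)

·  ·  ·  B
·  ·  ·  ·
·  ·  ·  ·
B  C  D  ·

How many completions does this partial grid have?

Row 1, column 1: eliminating its row and column leaves {A, C, D}.
Row 1, column 2: eliminating its row and column leaves {A, D}.
Row 1, column 3: eliminating its row and column leaves {A, C}.
Row 2, column 1: eliminating its row and column leaves {A, C, D}.
Row 2, column 2: eliminating its row and column leaves {A, B, D}.
Row 2, column 3: eliminating its row and column leaves {A, B, C}.
Row 2, column 4: eliminating its row and column leaves {A, C, D}.
Row 3, column 1: eliminating its row and column leaves {A, C, D}.
Row 3, column 2: eliminating its row and column leaves {A, B, D}.
Row 3, column 3: eliminating its row and column leaves {A, B, C}.
Row 3, column 4: eliminating its row and column leaves {A, C, D}.
Row 4, column 4: eliminating its row and column leaves {A}.
Enumerating the assignments across these blanks that avoid any row or column repeat gives 8 completions.

8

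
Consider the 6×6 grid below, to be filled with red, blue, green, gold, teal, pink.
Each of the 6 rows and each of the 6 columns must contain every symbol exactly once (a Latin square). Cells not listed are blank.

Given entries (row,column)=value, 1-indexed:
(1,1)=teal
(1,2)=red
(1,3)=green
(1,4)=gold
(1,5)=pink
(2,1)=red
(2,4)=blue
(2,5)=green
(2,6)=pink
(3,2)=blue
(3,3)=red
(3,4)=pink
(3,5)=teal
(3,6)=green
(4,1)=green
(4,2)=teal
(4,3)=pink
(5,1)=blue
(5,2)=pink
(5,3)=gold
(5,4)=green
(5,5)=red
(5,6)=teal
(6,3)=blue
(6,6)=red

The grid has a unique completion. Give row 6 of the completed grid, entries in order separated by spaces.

pink green blue teal gold red

Row 6, column 4: row 6 has {red, blue} and column 4 has {blue, green, gold, pink}, leaving only teal.
Row 6, column 5: row 6 has {red, blue, teal} and column 5 has {red, green, teal, pink}, leaving only gold.
Row 6, column 1: row 6 has {red, blue, gold, teal} and column 1 has {red, blue, green, teal}, leaving only pink.
Row 6, column 2: row 6 has {red, blue, gold, teal, pink} and column 2 has {red, blue, teal, pink}, leaving only green.
So row 6 reads: pink green blue teal gold red.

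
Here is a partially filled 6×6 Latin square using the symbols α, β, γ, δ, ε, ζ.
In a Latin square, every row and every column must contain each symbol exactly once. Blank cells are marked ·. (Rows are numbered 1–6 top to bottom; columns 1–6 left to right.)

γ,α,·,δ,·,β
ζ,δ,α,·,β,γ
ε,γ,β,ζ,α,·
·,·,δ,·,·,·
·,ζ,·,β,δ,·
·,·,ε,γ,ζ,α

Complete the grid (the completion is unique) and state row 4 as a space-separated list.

β ε δ α γ ζ

Row 1, column 3: row 1 has {α, β, γ, δ} and column 3 has {α, β, δ, ε}, leaving only ζ.
Row 1, column 5: row 1 has {α, β, γ, δ, ζ} and column 5 has {α, β, δ, ζ}, leaving only ε.
Row 4, column 5: row 4 has {δ} and column 5 has {α, β, δ, ε, ζ}, leaving only γ.
Row 2, column 4: row 2 has {α, β, γ, δ, ζ} and column 4 has {β, γ, δ, ζ}, leaving only ε.
Row 4, column 4: row 4 has {γ, δ} and column 4 has {β, γ, δ, ε, ζ}, leaving only α.
Row 4, column 1: row 4 has {α, γ, δ} and column 1 has {γ, ε, ζ}, leaving only β.
Row 4, column 2: row 4 has {α, β, γ, δ} and column 2 has {α, γ, δ, ζ}, leaving only ε.
Row 4, column 6: row 4 has {α, β, γ, δ, ε} and column 6 has {α, β, γ}, leaving only ζ.
So row 4 reads: β ε δ α γ ζ.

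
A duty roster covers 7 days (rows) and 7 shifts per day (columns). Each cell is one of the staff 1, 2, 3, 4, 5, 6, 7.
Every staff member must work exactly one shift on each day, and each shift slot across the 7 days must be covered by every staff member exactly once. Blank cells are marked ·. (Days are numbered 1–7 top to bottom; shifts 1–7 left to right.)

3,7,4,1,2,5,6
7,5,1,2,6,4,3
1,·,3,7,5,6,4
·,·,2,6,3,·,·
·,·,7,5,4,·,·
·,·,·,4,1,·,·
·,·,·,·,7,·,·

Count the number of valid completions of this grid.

Day 3, shift 2: eliminating its day and shift leaves {2}.
Day 4, shift 1: eliminating its day and shift leaves {4, 5}.
Day 4, shift 2: eliminating its day and shift leaves {1, 4}.
Day 4, shift 6: eliminating its day and shift leaves {1, 7}.
Day 4, shift 7: eliminating its day and shift leaves {1, 5, 7}.
Day 5, shift 1: eliminating its day and shift leaves {2, 6}.
Day 5, shift 2: eliminating its day and shift leaves {1, 2, 3, 6}.
Day 5, shift 6: eliminating its day and shift leaves {1, 2, 3}.
Day 5, shift 7: eliminating its day and shift leaves {1, 2}.
Day 6, shift 1: eliminating its day and shift leaves {2, 5, 6}.
Day 6, shift 2: eliminating its day and shift leaves {2, 3, 6}.
Day 6, shift 3: eliminating its day and shift leaves {5, 6}.
Day 6, shift 6: eliminating its day and shift leaves {2, 3, 7}.
Day 6, shift 7: eliminating its day and shift leaves {2, 5, 7}.
Day 7, shift 1: eliminating its day and shift leaves {2, 4, 5, 6}.
Day 7, shift 2: eliminating its day and shift leaves {1, 2, 3, 4, 6}.
Day 7, shift 3: eliminating its day and shift leaves {5, 6}.
Day 7, shift 4: eliminating its day and shift leaves {3}.
Day 7, shift 6: eliminating its day and shift leaves {1, 2, 3}.
Day 7, shift 7: eliminating its day and shift leaves {1, 2, 5}.
Enumerating the assignments across these blanks that avoid any day or shift repeat gives 7 completions.

7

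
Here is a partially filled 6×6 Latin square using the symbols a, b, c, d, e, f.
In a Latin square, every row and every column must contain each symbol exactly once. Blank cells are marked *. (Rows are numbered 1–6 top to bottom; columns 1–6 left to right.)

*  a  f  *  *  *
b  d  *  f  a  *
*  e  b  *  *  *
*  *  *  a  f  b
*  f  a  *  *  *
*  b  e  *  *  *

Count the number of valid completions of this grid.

16

Row 1, column 1: eliminating its row and column leaves {c, d, e}.
Row 1, column 4: eliminating its row and column leaves {b, c, d, e}.
Row 1, column 5: eliminating its row and column leaves {b, c, d, e}.
Row 1, column 6: eliminating its row and column leaves {c, d, e}.
Row 2, column 3: eliminating its row and column leaves {c}.
Row 2, column 6: eliminating its row and column leaves {c, e}.
Row 3, column 1: eliminating its row and column leaves {a, c, d, f}.
Row 3, column 4: eliminating its row and column leaves {c, d}.
Row 3, column 5: eliminating its row and column leaves {c, d}.
Row 3, column 6: eliminating its row and column leaves {a, c, d, f}.
Row 4, column 1: eliminating its row and column leaves {c, d, e}.
Row 4, column 2: eliminating its row and column leaves {c}.
Row 4, column 3: eliminating its row and column leaves {c, d}.
Row 5, column 1: eliminating its row and column leaves {c, d, e}.
Row 5, column 4: eliminating its row and column leaves {b, c, d, e}.
Row 5, column 5: eliminating its row and column leaves {b, c, d, e}.
Row 5, column 6: eliminating its row and column leaves {c, d, e}.
Row 6, column 1: eliminating its row and column leaves {a, c, d, f}.
Row 6, column 4: eliminating its row and column leaves {c, d}.
Row 6, column 5: eliminating its row and column leaves {c, d}.
Row 6, column 6: eliminating its row and column leaves {a, c, d, f}.
Enumerating the assignments across these blanks that avoid any row or column repeat gives 16 completions.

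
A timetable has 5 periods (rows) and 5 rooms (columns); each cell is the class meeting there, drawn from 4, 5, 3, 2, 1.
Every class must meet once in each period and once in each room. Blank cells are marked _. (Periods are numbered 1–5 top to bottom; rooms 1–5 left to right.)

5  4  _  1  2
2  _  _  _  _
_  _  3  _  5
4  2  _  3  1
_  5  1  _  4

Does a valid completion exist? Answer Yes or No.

Period 1, room 3: period 1 together with room 3 already contain {4, 5, 3, 2, 1} — every symbol — so nothing can go there. The grid has no valid completion.

No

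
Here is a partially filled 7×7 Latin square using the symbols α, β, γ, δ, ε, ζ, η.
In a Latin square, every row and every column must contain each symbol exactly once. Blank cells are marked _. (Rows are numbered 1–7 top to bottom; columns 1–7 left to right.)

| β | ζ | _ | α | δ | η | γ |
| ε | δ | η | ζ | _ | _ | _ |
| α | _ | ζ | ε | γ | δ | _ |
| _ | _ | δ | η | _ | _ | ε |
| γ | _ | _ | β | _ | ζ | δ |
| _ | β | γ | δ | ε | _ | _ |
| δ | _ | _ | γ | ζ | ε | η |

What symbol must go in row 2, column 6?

Row 1, column 3: row 1 has {α, β, γ, δ, ζ, η} and column 3 has {γ, δ, ζ, η}, leaving only ε.
Row 3, column 2: row 3 has {α, γ, δ, ε, ζ} and column 2 has {β, δ, ζ}, leaving only η.
Row 3, column 7: row 3 has {α, γ, δ, ε, ζ, η} and column 7 has {γ, δ, ε, η}, leaving only β.
Row 2, column 7: row 2 has {δ, ε, ζ, η} and column 7 has {β, γ, δ, ε, η}, leaving only α.
Row 2, column 5: row 2 has {α, δ, ε, ζ, η} and column 5 has {γ, δ, ε, ζ}, leaving only β.
Row 2 already has {α, β, δ, ε, ζ, η} and column 6 already has {δ, ε, ζ, η}, so row 2, column 6 must be γ.

γ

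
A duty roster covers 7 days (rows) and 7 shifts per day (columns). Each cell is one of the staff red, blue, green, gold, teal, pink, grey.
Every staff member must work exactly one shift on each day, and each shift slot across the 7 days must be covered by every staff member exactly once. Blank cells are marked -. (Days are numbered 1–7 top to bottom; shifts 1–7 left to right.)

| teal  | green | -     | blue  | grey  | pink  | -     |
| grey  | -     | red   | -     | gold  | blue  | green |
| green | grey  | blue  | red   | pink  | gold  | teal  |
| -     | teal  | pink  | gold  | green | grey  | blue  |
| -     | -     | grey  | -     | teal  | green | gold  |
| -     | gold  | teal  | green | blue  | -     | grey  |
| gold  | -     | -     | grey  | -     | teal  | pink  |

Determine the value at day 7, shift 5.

red

Day 7 already has {gold, teal, pink, grey} and shift 5 already has {blue, green, gold, teal, pink, grey}, so day 7, shift 5 must be red.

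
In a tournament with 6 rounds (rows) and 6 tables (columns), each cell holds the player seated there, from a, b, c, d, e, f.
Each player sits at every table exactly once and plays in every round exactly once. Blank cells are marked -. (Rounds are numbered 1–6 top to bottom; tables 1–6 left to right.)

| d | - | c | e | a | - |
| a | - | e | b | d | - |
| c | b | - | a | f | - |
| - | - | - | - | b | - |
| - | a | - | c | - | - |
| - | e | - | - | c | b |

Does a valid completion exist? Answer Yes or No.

Round 1, table 2: round 1 has {a, c, d, e} and table 2 has {a, b, e}, so it must be f.
Now round 1, table 6: round 1 together with table 6 already contain {a, b, c, d, e, f} — every symbol — so nothing can go there. The grid has no valid completion.

No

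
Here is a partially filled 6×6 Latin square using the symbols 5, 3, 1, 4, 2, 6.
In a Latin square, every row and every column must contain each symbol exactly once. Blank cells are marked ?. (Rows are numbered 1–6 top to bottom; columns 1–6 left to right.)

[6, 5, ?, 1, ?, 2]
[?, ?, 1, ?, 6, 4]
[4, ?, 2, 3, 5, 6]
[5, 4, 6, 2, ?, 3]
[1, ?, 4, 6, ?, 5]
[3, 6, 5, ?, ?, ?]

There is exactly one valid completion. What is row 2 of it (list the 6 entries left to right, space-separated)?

Row 2, column 1: row 2 has {1, 4, 6} and column 1 has {5, 3, 1, 4, 6}, leaving only 2.
Row 2, column 2: row 2 has {1, 4, 2, 6} and column 2 has {5, 4, 6}, leaving only 3.
Row 2, column 4: row 2 has {3, 1, 4, 2, 6} and column 4 has {3, 1, 2, 6}, leaving only 5.
So row 2 reads: 2 3 1 5 6 4.

2 3 1 5 6 4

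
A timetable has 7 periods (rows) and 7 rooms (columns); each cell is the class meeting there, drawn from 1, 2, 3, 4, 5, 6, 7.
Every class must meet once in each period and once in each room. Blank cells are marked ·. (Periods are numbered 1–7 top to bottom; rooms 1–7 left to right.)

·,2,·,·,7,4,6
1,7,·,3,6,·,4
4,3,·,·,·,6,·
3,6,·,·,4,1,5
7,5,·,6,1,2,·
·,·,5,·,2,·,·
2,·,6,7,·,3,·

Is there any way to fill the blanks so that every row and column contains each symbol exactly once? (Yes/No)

Period 1, room 1: period 1 has {2, 4, 6, 7} and room 1 has {1, 2, 3, 4, 7}, so it must be 5.
Period 1, room 4: period 1 has {2, 4, 5, 6, 7} and room 4 has {3, 6, 7}, so it must be 1.
Period 1, room 3: period 1 has {1, 2, 4, 5, 6, 7} and room 3 has {5, 6}, so it must be 3.
Period 2, room 3: period 2 has {1, 3, 4, 6, 7} and room 3 has {3, 5, 6}, so it must be 2.
Period 2, room 6: period 2 has {1, 2, 3, 4, 6, 7} and room 6 has {1, 2, 3, 4, 6}, so it must be 5.
Period 3, room 5: period 3 has {3, 4, 6} and room 5 has {1, 2, 4, 6, 7}, so it must be 5.
Now period 7, room 5: period 7 together with room 5 already contain {1, 2, 3, 4, 5, 6, 7} — every symbol — so nothing can go there. The grid has no valid completion.

No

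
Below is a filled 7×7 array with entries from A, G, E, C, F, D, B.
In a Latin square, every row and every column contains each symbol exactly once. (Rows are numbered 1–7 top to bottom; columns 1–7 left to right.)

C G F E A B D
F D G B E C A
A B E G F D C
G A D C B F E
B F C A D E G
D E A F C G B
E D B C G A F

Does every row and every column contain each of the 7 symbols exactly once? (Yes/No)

No

Every row is a permutation, but column 2 contains D twice (at rows 2 and 7).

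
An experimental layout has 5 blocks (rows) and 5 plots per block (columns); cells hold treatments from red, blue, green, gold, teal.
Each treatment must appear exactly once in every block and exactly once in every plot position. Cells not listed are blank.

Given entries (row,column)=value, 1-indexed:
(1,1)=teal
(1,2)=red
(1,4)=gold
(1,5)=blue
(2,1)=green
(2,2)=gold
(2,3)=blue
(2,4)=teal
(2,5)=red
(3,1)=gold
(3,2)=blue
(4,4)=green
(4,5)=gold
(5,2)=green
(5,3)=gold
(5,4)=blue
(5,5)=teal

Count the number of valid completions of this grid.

1

Block 1, plot 3: eliminating its block and plot leaves {green}.
Block 3, plot 3: eliminating its block and plot leaves {red, green, teal}.
Block 3, plot 4: eliminating its block and plot leaves {red}.
Block 3, plot 5: eliminating its block and plot leaves {green}.
Block 4, plot 1: eliminating its block and plot leaves {red, blue}.
Block 4, plot 2: eliminating its block and plot leaves {teal}.
Block 4, plot 3: eliminating its block and plot leaves {red, teal}.
Block 5, plot 1: eliminating its block and plot leaves {red}.
Only one assignment across all blanks avoids any block or plot repeat, giving 1 completion.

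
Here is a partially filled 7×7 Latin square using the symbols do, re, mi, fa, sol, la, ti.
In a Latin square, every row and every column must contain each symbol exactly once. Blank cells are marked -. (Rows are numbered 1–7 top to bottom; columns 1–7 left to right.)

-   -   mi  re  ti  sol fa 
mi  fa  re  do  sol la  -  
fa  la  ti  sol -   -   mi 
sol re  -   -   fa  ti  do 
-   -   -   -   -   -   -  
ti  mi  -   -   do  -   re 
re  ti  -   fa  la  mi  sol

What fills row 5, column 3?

Row 1, column 2: row 1 has {re, mi, fa, sol, ti} and column 2 has {re, mi, fa, la, ti}, leaving only do.
Row 1, column 1: row 1 has {do, re, mi, fa, sol, ti} and column 1 has {re, mi, fa, sol, ti}, leaving only la.
Row 2, column 7: row 2 has {do, re, mi, fa, sol, la} and column 7 has {do, re, mi, fa, sol}, leaving only ti.
Row 3, column 5: row 3 has {mi, fa, sol, la, ti} and column 5 has {do, fa, sol, la, ti}, leaving only re.
Row 3, column 6: row 3 has {re, mi, fa, sol, la, ti} and column 6 has {mi, sol, la, ti}, leaving only do.
Row 4, column 3: row 4 has {do, re, fa, sol, ti} and column 3 has {re, mi, ti}, leaving only la.
Row 4, column 4: row 4 has {do, re, fa, sol, la, ti} and column 4 has {do, re, fa, sol}, leaving only mi.
Row 5, column 1: row 5 has {} and column 1 has {re, mi, fa, sol, la, ti}, leaving only do.
Row 5, column 2: row 5 has {do} and column 2 has {do, re, mi, fa, la, ti}, leaving only sol.
Row 5 already has {do, sol} and column 3 already has {re, mi, la, ti}, so row 5, column 3 must be fa.

fa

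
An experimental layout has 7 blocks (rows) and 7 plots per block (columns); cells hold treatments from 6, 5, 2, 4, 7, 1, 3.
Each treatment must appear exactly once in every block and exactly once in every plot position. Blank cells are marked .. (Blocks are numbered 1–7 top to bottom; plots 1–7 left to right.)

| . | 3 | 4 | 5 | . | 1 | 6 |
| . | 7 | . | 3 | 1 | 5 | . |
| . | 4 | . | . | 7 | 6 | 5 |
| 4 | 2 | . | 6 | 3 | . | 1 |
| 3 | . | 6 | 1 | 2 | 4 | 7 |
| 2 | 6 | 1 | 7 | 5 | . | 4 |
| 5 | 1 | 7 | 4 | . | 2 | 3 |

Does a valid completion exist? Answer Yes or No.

Block 1, plot 5: block 1 together with plot 5 already contain {6, 5, 2, 4, 7, 1, 3} — every symbol — so nothing can go there. The grid has no valid completion.

No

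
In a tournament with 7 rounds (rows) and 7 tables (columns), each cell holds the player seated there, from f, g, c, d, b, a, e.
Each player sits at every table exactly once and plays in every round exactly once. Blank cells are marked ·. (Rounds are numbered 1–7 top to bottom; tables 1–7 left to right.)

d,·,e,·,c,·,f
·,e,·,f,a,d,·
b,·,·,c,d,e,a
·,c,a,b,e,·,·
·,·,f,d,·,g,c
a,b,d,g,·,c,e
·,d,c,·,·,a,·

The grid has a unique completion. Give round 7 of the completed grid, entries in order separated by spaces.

Round 7, table 4: round 7 has {c, d, a} and table 4 has {f, g, c, d, b}, leaving only e.
Round 1, table 4: round 1 has {f, c, d, e} and table 4 has {f, g, c, d, b, e}, leaving only a.
Round 1, table 2: round 1 has {f, c, d, a, e} and table 2 has {c, d, b, e}, leaving only g.
Round 1, table 6: round 1 has {f, g, c, d, a, e} and table 6 has {g, c, d, a, e}, leaving only b.
Round 3, table 2: round 3 has {c, d, b, a, e} and table 2 has {g, c, d, b, e}, leaving only f.
Round 3, table 3: round 3 has {f, c, d, b, a, e} and table 3 has {f, c, d, a, e}, leaving only g.
Round 2, table 3: round 2 has {f, d, a, e} and table 3 has {f, g, c, d, a, e}, leaving only b.
Round 2, table 7: round 2 has {f, d, b, a, e} and table 7 has {f, c, a, e}, leaving only g.
Round 7, table 7: round 7 has {c, d, a, e} and table 7 has {f, g, c, a, e}, leaving only b.
Round 2, table 1: round 2 has {f, g, d, b, a, e} and table 1 has {d, b, a}, leaving only c.
Round 4, table 6: round 4 has {c, b, a, e} and table 6 has {g, c, d, b, a, e}, leaving only f.
Round 4, table 1: round 4 has {f, c, b, a, e} and table 1 has {c, d, b, a}, leaving only g.
Round 7, table 1: round 7 has {c, d, b, a, e} and table 1 has {g, c, d, b, a}, leaving only f.
Round 7, table 5: round 7 has {f, c, d, b, a, e} and table 5 has {c, d, a, e}, leaving only g.
So round 7 reads: f d c e g a b.

f d c e g a b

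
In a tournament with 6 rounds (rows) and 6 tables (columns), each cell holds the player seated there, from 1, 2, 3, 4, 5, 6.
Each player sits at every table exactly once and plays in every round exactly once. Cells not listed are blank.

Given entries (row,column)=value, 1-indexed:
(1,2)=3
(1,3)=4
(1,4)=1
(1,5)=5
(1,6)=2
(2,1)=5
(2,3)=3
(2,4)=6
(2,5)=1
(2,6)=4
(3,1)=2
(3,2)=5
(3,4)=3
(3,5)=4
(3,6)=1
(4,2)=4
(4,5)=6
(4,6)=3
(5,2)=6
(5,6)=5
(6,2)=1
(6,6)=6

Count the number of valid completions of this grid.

Round 1, table 1: eliminating its round and table leaves {6}.
Round 2, table 2: eliminating its round and table leaves {2}.
Round 3, table 3: eliminating its round and table leaves {6}.
Round 4, table 1: eliminating its round and table leaves {1}.
Round 4, table 3: eliminating its round and table leaves {1, 2, 5}.
Round 4, table 4: eliminating its round and table leaves {2, 5}.
Round 5, table 1: eliminating its round and table leaves {1, 3, 4}.
Round 5, table 3: eliminating its round and table leaves {1, 2}.
Round 5, table 4: eliminating its round and table leaves {2, 4}.
Round 5, table 5: eliminating its round and table leaves {2, 3}.
Round 6, table 1: eliminating its round and table leaves {3, 4}.
Round 6, table 3: eliminating its round and table leaves {2, 5}.
Round 6, table 4: eliminating its round and table leaves {2, 4, 5}.
Round 6, table 5: eliminating its round and table leaves {2, 3}.
Enumerating the assignments across these blanks that avoid any round or table repeat gives 3 completions.

3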